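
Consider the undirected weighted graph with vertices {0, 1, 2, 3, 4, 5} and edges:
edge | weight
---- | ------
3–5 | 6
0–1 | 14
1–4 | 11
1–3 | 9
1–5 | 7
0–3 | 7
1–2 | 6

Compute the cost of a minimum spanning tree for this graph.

Sort edges by weight, then run Kruskal:
1–2 (6): add — endpoints in different components.
3–5 (6): add — endpoints in different components.
0–3 (7): add — endpoints in different components.
1–5 (7): add — endpoints in different components.
1–3 (9): skip — 1 and 3 already connected.
1–4 (11): add — endpoints in different components.
MST edges: 1–2, 3–5, 0–3, 1–5, 1–4; total weight 6+6+7+7+11 = 37.

37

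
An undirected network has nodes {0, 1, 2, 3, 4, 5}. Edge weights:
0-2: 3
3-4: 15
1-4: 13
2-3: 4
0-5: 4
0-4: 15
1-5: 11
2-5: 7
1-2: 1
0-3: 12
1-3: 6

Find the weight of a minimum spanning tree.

25

Kruskal's algorithm — process edges by increasing weight (ties by edge label):
1-2 (1): add. Components now {0} {1,2} {3} {4} {5}
0-2 (3): add. Components now {0,1,2} {3} {4} {5}
0-5 (4): add. Components now {0,1,2,5} {3} {4}
2-3 (4): add. Components now {0,1,2,3,5} {4}
1-3 (6): skip — 1 and 3 already connected.
2-5 (7): skip — 2 and 5 already connected.
1-5 (11): skip — 1 and 5 already connected.
0-3 (12): skip — 0 and 3 already connected.
1-4 (13): add. Components now {0,1,2,3,4,5}
MST edges: 1-2, 0-2, 0-5, 2-3, 1-4; total weight 1+3+4+4+13 = 25.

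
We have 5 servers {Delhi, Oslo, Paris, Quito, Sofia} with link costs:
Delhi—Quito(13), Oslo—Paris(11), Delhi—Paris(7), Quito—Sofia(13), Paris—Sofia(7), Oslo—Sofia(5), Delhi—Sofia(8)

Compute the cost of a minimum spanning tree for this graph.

32

Prim's algorithm from Oslo:
Step 1: frontier [Oslo—Sofia 5, Oslo—Paris 11] → take Oslo—Sofia (5); add Sofia.
Step 2: frontier [Oslo—Paris 11, Paris—Sofia 7, Delhi—Sofia 8, Quito—Sofia 13] → take Paris—Sofia (7); add Paris.
Step 3: frontier [Delhi—Paris 7, Delhi—Sofia 8, Quito—Sofia 13] → take Delhi—Paris (7); add Delhi.
Step 4: frontier [Delhi—Quito 13, Quito—Sofia 13] → take Delhi—Quito (13); add Quito.
MST edges: Oslo—Sofia, Paris—Sofia, Delhi—Paris, Delhi—Quito; total weight 5+7+7+13 = 32.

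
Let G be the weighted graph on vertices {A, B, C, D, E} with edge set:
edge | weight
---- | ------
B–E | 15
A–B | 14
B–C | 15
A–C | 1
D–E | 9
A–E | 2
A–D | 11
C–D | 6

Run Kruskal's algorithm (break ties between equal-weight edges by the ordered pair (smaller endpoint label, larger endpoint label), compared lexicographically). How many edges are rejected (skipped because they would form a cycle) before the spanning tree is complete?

2

Sort edges by weight, then run Kruskal:
A–C (1): add — endpoints in different components.
A–E (2): add — endpoints in different components.
C–D (6): add — endpoints in different components.
D–E (9): skip — D and E already connected.
A–D (11): skip — A and D already connected.
A–B (14): add — endpoints in different components.
Edges rejected before the tree was complete: 2.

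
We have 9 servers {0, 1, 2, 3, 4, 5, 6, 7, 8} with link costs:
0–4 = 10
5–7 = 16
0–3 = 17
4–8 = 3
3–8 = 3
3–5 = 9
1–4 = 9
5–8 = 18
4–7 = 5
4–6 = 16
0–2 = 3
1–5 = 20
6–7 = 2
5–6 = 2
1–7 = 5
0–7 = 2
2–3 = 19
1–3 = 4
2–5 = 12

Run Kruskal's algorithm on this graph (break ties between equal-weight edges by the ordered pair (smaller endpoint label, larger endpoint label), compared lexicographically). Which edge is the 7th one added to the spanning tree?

1-3

Kruskal's algorithm — process edges by increasing weight (ties by edge label):
0–7 (2): add — endpoints in different components.
5–6 (2): add — endpoints in different components.
6–7 (2): add — endpoints in different components.
0–2 (3): add — endpoints in different components.
3–8 (3): add — endpoints in different components.
4–8 (3): add — endpoints in different components.
1–3 (4): add — endpoints in different components.
1–7 (5): add — endpoints in different components.
The 7th edge added is 1–3.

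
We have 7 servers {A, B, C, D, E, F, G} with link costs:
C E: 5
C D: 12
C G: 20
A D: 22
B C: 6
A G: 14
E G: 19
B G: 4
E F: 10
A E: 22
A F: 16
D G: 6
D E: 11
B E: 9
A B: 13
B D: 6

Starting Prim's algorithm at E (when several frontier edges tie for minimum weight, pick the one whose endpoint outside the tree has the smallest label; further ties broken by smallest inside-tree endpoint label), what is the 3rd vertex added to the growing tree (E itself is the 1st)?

Grow the tree from E using Prim:
Step 1: cheapest edge leaving the tree is C E (5); add C.
Step 2: cheapest edge leaving the tree is B C (6); add B.
Step 3: cheapest edge leaving the tree is B G (4); add G.
Step 4: cheapest edge leaving the tree is B D (6); add D.
Step 5: cheapest edge leaving the tree is E F (10); add F.
Step 6: cheapest edge leaving the tree is A B (13); add A.
Vertex order: E, C, B, G, D, F, A. The 3rd vertex is B.

B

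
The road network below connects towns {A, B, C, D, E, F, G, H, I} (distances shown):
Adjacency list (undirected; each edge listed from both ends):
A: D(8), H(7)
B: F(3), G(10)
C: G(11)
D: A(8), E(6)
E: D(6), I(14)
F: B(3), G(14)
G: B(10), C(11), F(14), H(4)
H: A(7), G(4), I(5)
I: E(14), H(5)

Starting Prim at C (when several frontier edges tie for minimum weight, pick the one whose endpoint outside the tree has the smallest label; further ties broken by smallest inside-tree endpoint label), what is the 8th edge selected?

B-F

Prim's algorithm from C:
Step 1: frontier [C-G 11] → take C-G (11); add G.
Step 2: frontier [G-H 4, B-G 10, F-G 14] → take G-H (4); add H.
Step 3: frontier [B-G 10, F-G 14, H-I 5, A-H 7] → take H-I (5); add I.
Step 4: frontier [B-G 10, F-G 14, A-H 7, E-I 14] → take A-H (7); add A.
Step 5: frontier [A-D 8, B-G 10, F-G 14, E-I 14] → take A-D (8); add D.
Step 6: frontier [D-E 6, B-G 10, F-G 14, E-I 14] → take D-E (6); add E.
Step 7: frontier [B-G 10, F-G 14] → take B-G (10); add B.
Step 8: frontier [B-F 3, F-G 14] → take B-F (3); add F.
The 8th edge added is B-F.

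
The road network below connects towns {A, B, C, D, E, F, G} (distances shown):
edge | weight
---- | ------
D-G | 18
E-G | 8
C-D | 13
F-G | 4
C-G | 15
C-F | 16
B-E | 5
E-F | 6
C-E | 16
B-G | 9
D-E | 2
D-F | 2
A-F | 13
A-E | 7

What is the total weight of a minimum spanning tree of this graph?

33

Sort edges by weight, then run Kruskal:
D-E (2): add — endpoints in different components.
D-F (2): add — endpoints in different components.
F-G (4): add — endpoints in different components.
B-E (5): add — endpoints in different components.
E-F (6): skip — E and F already connected.
A-E (7): add — endpoints in different components.
E-G (8): skip — E and G already connected.
B-G (9): skip — B and G already connected.
A-F (13): skip — A and F already connected.
C-D (13): add — endpoints in different components.
MST edges: D-E, D-F, F-G, B-E, A-E, C-D; total weight 2+2+4+5+7+13 = 33.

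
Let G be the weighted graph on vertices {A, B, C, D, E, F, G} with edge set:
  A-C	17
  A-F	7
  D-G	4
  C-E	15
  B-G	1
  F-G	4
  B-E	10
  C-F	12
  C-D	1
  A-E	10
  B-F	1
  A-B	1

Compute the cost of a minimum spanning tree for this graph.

18

Prim's algorithm from G:
Step 1: cheapest edge leaving the tree is B-G (1); add B.
Step 2: cheapest edge leaving the tree is A-B (1); add A.
Step 3: cheapest edge leaving the tree is B-F (1); add F.
Step 4: cheapest edge leaving the tree is D-G (4); add D.
Step 5: cheapest edge leaving the tree is C-D (1); add C.
Step 6: cheapest edge leaving the tree is A-E (10); add E.
MST edges: B-G, A-B, B-F, D-G, C-D, A-E; total weight 1+1+1+4+1+10 = 18.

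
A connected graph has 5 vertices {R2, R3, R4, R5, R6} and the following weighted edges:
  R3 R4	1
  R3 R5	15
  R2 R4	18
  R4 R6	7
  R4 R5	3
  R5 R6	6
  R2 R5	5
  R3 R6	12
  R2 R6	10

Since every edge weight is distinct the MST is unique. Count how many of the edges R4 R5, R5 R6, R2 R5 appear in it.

3

Kruskal's algorithm — process edges by increasing weight (ties by edge label):
R3 R4 (1): add — endpoints in different components.
R4 R5 (3): add — endpoints in different components.
R2 R5 (5): add — endpoints in different components.
R5 R6 (6): add — endpoints in different components.
MST edge set: {R3 R4, R4 R5, R2 R5, R5 R6}.
Of the listed edges, {R4 R5, R5 R6, R2 R5} are in the MST → 3.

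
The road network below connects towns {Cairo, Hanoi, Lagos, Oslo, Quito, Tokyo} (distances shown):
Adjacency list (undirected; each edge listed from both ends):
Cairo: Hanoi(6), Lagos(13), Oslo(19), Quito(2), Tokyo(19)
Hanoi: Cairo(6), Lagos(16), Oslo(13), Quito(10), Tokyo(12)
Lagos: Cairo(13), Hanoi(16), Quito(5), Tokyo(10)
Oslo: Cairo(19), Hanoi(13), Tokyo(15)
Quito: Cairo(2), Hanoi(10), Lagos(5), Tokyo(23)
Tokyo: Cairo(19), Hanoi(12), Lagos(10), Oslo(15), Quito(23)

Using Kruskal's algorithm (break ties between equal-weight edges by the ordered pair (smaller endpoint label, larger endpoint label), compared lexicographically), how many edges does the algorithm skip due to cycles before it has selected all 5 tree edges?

3

Sort edges by weight, then run Kruskal:
Cairo-Quito (2): add. Components now {Cairo,Quito} {Oslo} {Tokyo} {Lagos} {Hanoi}
Lagos-Quito (5): add. Components now {Cairo,Lagos,Quito} {Oslo} {Tokyo} {Hanoi}
Cairo-Hanoi (6): add. Components now {Cairo,Hanoi,Lagos,Quito} {Oslo} {Tokyo}
Hanoi-Quito (10): skip — Quito and Hanoi already connected.
Lagos-Tokyo (10): add. Components now {Cairo,Hanoi,Lagos,Quito,Tokyo} {Oslo}
Hanoi-Tokyo (12): skip — Tokyo and Hanoi already connected.
Cairo-Lagos (13): skip — Cairo and Lagos already connected.
Hanoi-Oslo (13): add. Components now {Cairo,Hanoi,Lagos,Oslo,Quito,Tokyo}
Edges rejected before the tree was complete: 3.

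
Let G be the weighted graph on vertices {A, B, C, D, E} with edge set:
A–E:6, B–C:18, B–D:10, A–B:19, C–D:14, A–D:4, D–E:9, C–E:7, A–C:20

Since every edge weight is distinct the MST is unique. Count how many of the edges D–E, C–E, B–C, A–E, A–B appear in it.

Kruskal's algorithm — process edges by increasing weight (ties by edge label):
A–D (4): add. Components now {A,D} {B} {C} {E}
A–E (6): add. Components now {A,D,E} {B} {C}
C–E (7): add. Components now {A,C,D,E} {B}
D–E (9): skip — D and E already connected.
B–D (10): add. Components now {A,B,C,D,E}
MST edge set: {A–D, A–E, C–E, B–D}.
Of the listed edges, {C–E, A–E} are in the MST → 2.

2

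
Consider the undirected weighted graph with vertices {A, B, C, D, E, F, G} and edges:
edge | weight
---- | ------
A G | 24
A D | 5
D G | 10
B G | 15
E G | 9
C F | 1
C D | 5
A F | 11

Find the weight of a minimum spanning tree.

Prim, starting at A.
Step 1: frontier [A D 5, A F 11, A G 24] → take A D (5); add D.
Step 2: frontier [A F 11, A G 24, C D 5, D G 10] → take C D (5); add C.
Step 3: frontier [A F 11, A G 24, C F 1, D G 10] → take C F (1); add F.
Step 4: frontier [A G 24, D G 10] → take D G (10); add G.
Step 5: frontier [E G 9, B G 15] → take E G (9); add E.
Step 6: frontier [B G 15] → take B G (15); add B.
MST edges: A D, C D, C F, D G, E G, B G; total weight 5+5+1+10+9+15 = 45.

45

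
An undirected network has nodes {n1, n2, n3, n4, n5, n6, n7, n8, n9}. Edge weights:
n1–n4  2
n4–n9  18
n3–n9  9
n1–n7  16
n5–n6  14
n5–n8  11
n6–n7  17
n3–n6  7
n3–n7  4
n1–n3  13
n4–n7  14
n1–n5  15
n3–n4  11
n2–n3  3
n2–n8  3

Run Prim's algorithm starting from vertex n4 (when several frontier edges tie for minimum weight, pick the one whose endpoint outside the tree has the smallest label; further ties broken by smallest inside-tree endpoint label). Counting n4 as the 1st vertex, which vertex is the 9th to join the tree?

Grow the tree from n4 using Prim:
Step 1: cheapest edge leaving the tree is n1–n4 (2); add n1.
Step 2: cheapest edge leaving the tree is n3–n4 (11); add n3.
Step 3: cheapest edge leaving the tree is n2–n3 (3); add n2.
Step 4: cheapest edge leaving the tree is n2–n8 (3); add n8.
Step 5: cheapest edge leaving the tree is n3–n7 (4); add n7.
Step 6: cheapest edge leaving the tree is n3–n6 (7); add n6.
Step 7: cheapest edge leaving the tree is n3–n9 (9); add n9.
Step 8: cheapest edge leaving the tree is n5–n8 (11); add n5.
Vertex order: n4, n1, n3, n2, n8, n7, n6, n9, n5. The 9th vertex is n5.

n5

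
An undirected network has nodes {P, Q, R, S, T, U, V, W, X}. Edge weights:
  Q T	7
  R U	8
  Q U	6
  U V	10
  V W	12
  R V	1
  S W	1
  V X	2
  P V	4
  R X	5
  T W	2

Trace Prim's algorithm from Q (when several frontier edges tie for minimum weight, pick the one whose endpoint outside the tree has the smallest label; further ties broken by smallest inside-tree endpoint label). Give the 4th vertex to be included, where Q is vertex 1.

W

Prim, starting at Q.
Step 1: cheapest edge leaving the tree is Q U (6); add U.
Step 2: cheapest edge leaving the tree is Q T (7); add T.
Step 3: cheapest edge leaving the tree is T W (2); add W.
Step 4: cheapest edge leaving the tree is S W (1); add S.
Step 5: cheapest edge leaving the tree is R U (8); add R.
Step 6: cheapest edge leaving the tree is R V (1); add V.
Step 7: cheapest edge leaving the tree is V X (2); add X.
Step 8: cheapest edge leaving the tree is P V (4); add P.
Vertex order: Q, U, T, W, S, R, V, X, P. The 4th vertex is W.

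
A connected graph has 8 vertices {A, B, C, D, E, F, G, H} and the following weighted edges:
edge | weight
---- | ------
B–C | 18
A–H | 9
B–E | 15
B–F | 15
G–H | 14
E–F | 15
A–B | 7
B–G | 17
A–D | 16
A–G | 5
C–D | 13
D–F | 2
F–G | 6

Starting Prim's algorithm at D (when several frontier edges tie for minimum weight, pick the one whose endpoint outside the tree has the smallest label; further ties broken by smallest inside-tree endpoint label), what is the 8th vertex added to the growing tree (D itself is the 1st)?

Prim's algorithm from D:
Step 1: cheapest edge leaving the tree is D–F (2); add F.
Step 2: cheapest edge leaving the tree is F–G (6); add G.
Step 3: cheapest edge leaving the tree is A–G (5); add A.
Step 4: cheapest edge leaving the tree is A–B (7); add B.
Step 5: cheapest edge leaving the tree is A–H (9); add H.
Step 6: cheapest edge leaving the tree is C–D (13); add C.
Step 7: cheapest edge leaving the tree is B–E (15); add E.
Vertex order: D, F, G, A, B, H, C, E. The 8th vertex is E.

E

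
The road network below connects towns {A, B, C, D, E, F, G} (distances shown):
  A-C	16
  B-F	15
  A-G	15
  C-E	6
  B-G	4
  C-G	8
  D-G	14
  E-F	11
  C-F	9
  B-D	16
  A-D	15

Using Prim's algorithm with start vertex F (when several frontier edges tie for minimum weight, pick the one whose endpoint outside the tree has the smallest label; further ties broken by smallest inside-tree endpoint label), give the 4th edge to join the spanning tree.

B-G

Prim, starting at F.
Step 1: frontier [C-F 9, E-F 11, B-F 15] → take C-F (9); add C.
Step 2: frontier [C-E 6, C-G 8, A-C 16, E-F 11, B-F 15] → take C-E (6); add E.
Step 3: frontier [C-G 8, A-C 16, B-F 15] → take C-G (8); add G.
Step 4: frontier [A-C 16, B-F 15, B-G 4, D-G 14, A-G 15] → take B-G (4); add B.
Step 5: frontier [B-D 16, A-C 16, D-G 14, A-G 15] → take D-G (14); add D.
Step 6: frontier [A-C 16, A-D 15, A-G 15] → take A-D (15); add A.
The 4th edge added is B-G.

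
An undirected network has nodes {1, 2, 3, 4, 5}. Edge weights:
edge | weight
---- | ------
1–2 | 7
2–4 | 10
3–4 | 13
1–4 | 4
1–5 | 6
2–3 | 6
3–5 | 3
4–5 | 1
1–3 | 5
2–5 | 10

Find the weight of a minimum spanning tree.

Kruskal's algorithm — process edges by increasing weight (ties by edge label):
4–5 (1): add. Components now {1} {2} {3} {4,5}
3–5 (3): add. Components now {1} {2} {3,4,5}
1–4 (4): add. Components now {1,3,4,5} {2}
1–3 (5): skip — 1 and 3 already connected.
1–5 (6): skip — 1 and 5 already connected.
2–3 (6): add. Components now {1,2,3,4,5}
MST edges: 4–5, 3–5, 1–4, 2–3; total weight 1+3+4+6 = 14.

14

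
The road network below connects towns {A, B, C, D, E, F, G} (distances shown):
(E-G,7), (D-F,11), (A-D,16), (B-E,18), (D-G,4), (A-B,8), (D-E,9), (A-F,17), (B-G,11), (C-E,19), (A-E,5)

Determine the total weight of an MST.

54

Grow the tree from E using Prim:
Step 1: cheapest edge leaving the tree is A-E (5); add A.
Step 2: cheapest edge leaving the tree is E-G (7); add G.
Step 3: cheapest edge leaving the tree is D-G (4); add D.
Step 4: cheapest edge leaving the tree is A-B (8); add B.
Step 5: cheapest edge leaving the tree is D-F (11); add F.
Step 6: cheapest edge leaving the tree is C-E (19); add C.
MST edges: A-E, E-G, D-G, A-B, D-F, C-E; total weight 5+7+4+8+11+19 = 54.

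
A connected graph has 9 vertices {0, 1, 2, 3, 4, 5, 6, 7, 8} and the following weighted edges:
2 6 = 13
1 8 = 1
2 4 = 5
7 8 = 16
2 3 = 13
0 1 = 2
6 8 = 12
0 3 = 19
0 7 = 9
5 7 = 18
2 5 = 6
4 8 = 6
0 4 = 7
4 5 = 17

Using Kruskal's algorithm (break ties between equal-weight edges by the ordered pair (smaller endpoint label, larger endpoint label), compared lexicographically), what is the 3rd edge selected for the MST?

2-4

Kruskal: consider edges lightest-first.
1 8 (1): add — endpoints in different components.
0 1 (2): add — endpoints in different components.
2 4 (5): add — endpoints in different components.
2 5 (6): add — endpoints in different components.
4 8 (6): add — endpoints in different components.
0 4 (7): skip — 0 and 4 already connected.
0 7 (9): add — endpoints in different components.
6 8 (12): add — endpoints in different components.
2 3 (13): add — endpoints in different components.
The 3rd edge added is 2 4.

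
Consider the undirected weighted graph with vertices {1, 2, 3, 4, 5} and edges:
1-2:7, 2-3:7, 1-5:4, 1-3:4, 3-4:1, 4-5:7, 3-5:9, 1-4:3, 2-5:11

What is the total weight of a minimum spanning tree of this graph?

Grow the tree from 2 using Prim:
Step 1: frontier [1-2 7, 2-3 7, 2-5 11] → take 1-2 (7); add 1.
Step 2: frontier [1-4 3, 1-3 4, 1-5 4, 2-3 7, 2-5 11] → take 1-4 (3); add 4.
Step 3: frontier [1-3 4, 1-5 4, 2-3 7, 2-5 11, 3-4 1, 4-5 7] → take 3-4 (1); add 3.
Step 4: frontier [1-5 4, 2-5 11, 3-5 9, 4-5 7] → take 1-5 (4); add 5.
MST edges: 1-2, 1-4, 3-4, 1-5; total weight 7+3+1+4 = 15.

15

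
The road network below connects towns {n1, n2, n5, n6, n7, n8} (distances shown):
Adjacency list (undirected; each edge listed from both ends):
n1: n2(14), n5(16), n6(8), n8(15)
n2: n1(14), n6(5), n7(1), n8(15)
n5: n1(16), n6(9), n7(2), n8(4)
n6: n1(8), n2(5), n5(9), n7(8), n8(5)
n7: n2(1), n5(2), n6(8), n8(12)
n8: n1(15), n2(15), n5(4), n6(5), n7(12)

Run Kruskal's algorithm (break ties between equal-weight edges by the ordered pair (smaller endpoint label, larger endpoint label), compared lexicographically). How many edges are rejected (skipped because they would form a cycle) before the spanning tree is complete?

Sort edges by weight, then run Kruskal:
n2 n7 (1): add — endpoints in different components.
n5 n7 (2): add — endpoints in different components.
n5 n8 (4): add — endpoints in different components.
n2 n6 (5): add — endpoints in different components.
n6 n8 (5): skip — n6 and n8 already connected.
n1 n6 (8): add — endpoints in different components.
Edges rejected before the tree was complete: 1.

1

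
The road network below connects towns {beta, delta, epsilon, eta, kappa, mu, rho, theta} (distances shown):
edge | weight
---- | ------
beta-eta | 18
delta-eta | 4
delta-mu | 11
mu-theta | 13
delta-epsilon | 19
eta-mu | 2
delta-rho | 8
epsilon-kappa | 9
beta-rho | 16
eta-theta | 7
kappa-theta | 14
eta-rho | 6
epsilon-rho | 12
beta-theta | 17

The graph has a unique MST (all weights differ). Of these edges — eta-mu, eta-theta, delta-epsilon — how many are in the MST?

Kruskal's algorithm — process edges by increasing weight (ties by edge label):
eta-mu (2): add — endpoints in different components.
delta-eta (4): add — endpoints in different components.
eta-rho (6): add — endpoints in different components.
eta-theta (7): add — endpoints in different components.
delta-rho (8): skip — rho and delta already connected.
epsilon-kappa (9): add — endpoints in different components.
delta-mu (11): skip — mu and delta already connected.
epsilon-rho (12): add — endpoints in different components.
mu-theta (13): skip — mu and theta already connected.
kappa-theta (14): skip — kappa and theta already connected.
beta-rho (16): add — endpoints in different components.
MST edge set: {eta-mu, delta-eta, eta-rho, eta-theta, epsilon-kappa, epsilon-rho, beta-rho}.
Of the listed edges, {eta-mu, eta-theta} are in the MST → 2.

2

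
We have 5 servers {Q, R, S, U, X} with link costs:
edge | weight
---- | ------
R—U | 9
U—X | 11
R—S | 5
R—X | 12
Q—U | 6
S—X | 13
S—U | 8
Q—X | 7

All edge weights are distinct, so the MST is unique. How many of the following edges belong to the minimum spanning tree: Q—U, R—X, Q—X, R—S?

Sort edges by weight, then run Kruskal:
R—S (5): add. Components now {X} {Q} {U} {R,S}
Q—U (6): add. Components now {X} {Q,U} {R,S}
Q—X (7): add. Components now {Q,U,X} {R,S}
S—U (8): add. Components now {Q,R,S,U,X}
MST edge set: {R—S, Q—U, Q—X, S—U}.
Of the listed edges, {Q—U, Q—X, R—S} are in the MST → 3.

3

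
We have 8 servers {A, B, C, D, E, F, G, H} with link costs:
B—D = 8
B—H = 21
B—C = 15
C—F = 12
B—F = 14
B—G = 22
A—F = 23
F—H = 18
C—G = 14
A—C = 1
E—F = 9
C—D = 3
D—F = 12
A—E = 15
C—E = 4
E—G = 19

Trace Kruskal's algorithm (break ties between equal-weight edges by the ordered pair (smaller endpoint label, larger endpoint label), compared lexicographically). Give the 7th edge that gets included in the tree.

Kruskal's algorithm — process edges by increasing weight (ties by edge label):
A—C (1): add — endpoints in different components.
C—D (3): add — endpoints in different components.
C—E (4): add — endpoints in different components.
B—D (8): add — endpoints in different components.
E—F (9): add — endpoints in different components.
C—F (12): skip — C and F already connected.
D—F (12): skip — D and F already connected.
B—F (14): skip — B and F already connected.
C—G (14): add — endpoints in different components.
A—E (15): skip — A and E already connected.
B—C (15): skip — B and C already connected.
F—H (18): add — endpoints in different components.
The 7th edge added is F—H.

F-H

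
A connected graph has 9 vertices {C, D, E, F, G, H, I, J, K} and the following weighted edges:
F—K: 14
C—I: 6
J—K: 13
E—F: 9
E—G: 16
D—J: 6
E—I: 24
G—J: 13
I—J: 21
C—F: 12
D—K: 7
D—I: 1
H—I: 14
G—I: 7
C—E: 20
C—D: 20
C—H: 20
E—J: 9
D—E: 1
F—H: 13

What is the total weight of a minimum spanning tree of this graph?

Prim, starting at F.
Step 1: cheapest edge leaving the tree is E—F (9); add E.
Step 2: cheapest edge leaving the tree is D—E (1); add D.
Step 3: cheapest edge leaving the tree is D—I (1); add I.
Step 4: cheapest edge leaving the tree is C—I (6); add C.
Step 5: cheapest edge leaving the tree is D—J (6); add J.
Step 6: cheapest edge leaving the tree is G—I (7); add G.
Step 7: cheapest edge leaving the tree is D—K (7); add K.
Step 8: cheapest edge leaving the tree is F—H (13); add H.
MST edges: E—F, D—E, D—I, C—I, D—J, G—I, D—K, F—H; total weight 9+1+1+6+6+7+7+13 = 50.

50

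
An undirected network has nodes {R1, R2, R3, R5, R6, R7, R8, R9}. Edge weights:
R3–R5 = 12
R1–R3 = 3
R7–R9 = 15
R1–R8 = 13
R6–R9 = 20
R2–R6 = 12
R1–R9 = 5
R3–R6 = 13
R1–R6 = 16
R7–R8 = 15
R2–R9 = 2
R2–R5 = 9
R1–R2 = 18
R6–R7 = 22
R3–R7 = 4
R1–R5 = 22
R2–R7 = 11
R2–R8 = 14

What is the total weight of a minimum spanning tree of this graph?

Sort edges by weight, then run Kruskal:
R2–R9 (2): add — endpoints in different components.
R1–R3 (3): add — endpoints in different components.
R3–R7 (4): add — endpoints in different components.
R1–R9 (5): add — endpoints in different components.
R2–R5 (9): add — endpoints in different components.
R2–R7 (11): skip — R2 and R7 already connected.
R2–R6 (12): add — endpoints in different components.
R3–R5 (12): skip — R5 and R3 already connected.
R1–R8 (13): add — endpoints in different components.
MST edges: R2–R9, R1–R3, R3–R7, R1–R9, R2–R5, R2–R6, R1–R8; total weight 2+3+4+5+9+12+13 = 48.

48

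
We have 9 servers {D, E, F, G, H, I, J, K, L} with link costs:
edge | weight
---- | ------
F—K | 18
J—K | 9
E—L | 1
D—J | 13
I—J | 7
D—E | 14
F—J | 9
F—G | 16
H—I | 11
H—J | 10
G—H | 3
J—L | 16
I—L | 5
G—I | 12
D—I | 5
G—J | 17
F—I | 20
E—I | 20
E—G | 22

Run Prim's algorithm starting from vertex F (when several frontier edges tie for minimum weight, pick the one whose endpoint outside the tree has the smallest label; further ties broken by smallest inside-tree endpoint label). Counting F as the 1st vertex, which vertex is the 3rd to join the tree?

Prim, starting at F.
Step 1: cheapest edge leaving the tree is F—J (9); add J.
Step 2: cheapest edge leaving the tree is I—J (7); add I.
Step 3: cheapest edge leaving the tree is D—I (5); add D.
Step 4: cheapest edge leaving the tree is I—L (5); add L.
Step 5: cheapest edge leaving the tree is E—L (1); add E.
Step 6: cheapest edge leaving the tree is J—K (9); add K.
Step 7: cheapest edge leaving the tree is H—J (10); add H.
Step 8: cheapest edge leaving the tree is G—H (3); add G.
Vertex order: F, J, I, D, L, E, K, H, G. The 3rd vertex is I.

I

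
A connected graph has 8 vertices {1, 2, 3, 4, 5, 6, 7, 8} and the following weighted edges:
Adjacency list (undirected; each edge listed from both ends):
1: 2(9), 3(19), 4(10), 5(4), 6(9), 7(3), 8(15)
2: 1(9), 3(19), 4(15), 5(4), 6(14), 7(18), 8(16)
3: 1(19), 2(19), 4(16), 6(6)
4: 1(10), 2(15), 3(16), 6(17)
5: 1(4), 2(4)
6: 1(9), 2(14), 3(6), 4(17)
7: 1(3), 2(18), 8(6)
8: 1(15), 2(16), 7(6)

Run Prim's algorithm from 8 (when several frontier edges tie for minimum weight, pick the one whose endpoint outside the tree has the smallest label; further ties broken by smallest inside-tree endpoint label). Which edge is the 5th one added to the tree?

1-6

Prim's algorithm from 8:
Step 1: cheapest edge leaving the tree is 7–8 (6); add 7.
Step 2: cheapest edge leaving the tree is 1–7 (3); add 1.
Step 3: cheapest edge leaving the tree is 1–5 (4); add 5.
Step 4: cheapest edge leaving the tree is 2–5 (4); add 2.
Step 5: cheapest edge leaving the tree is 1–6 (9); add 6.
Step 6: cheapest edge leaving the tree is 3–6 (6); add 3.
Step 7: cheapest edge leaving the tree is 1–4 (10); add 4.
The 5th edge added is 1–6.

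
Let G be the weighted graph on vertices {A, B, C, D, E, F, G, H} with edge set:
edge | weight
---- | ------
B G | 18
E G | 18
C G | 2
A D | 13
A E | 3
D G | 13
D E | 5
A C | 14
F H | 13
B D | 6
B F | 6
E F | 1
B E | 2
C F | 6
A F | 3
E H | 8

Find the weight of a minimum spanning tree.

27

Prim's algorithm from E:
Step 1: cheapest edge leaving the tree is E F (1); add F.
Step 2: cheapest edge leaving the tree is B E (2); add B.
Step 3: cheapest edge leaving the tree is A E (3); add A.
Step 4: cheapest edge leaving the tree is D E (5); add D.
Step 5: cheapest edge leaving the tree is C F (6); add C.
Step 6: cheapest edge leaving the tree is C G (2); add G.
Step 7: cheapest edge leaving the tree is E H (8); add H.
MST edges: E F, B E, A E, D E, C F, C G, E H; total weight 1+2+3+5+6+2+8 = 27.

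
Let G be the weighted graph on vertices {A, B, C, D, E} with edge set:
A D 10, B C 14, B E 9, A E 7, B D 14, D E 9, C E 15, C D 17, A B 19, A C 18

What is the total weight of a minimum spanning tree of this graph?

Grow the tree from C using Prim:
Step 1: cheapest edge leaving the tree is B C (14); add B.
Step 2: cheapest edge leaving the tree is B E (9); add E.
Step 3: cheapest edge leaving the tree is A E (7); add A.
Step 4: cheapest edge leaving the tree is D E (9); add D.
MST edges: B C, B E, A E, D E; total weight 14+9+7+9 = 39.

39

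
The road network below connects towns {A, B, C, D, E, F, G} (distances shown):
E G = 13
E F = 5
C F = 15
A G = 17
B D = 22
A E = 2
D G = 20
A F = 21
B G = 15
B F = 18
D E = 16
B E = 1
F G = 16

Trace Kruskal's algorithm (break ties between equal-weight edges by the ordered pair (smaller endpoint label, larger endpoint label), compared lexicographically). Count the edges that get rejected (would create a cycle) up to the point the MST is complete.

1

Sort edges by weight, then run Kruskal:
B E (1): add — endpoints in different components.
A E (2): add — endpoints in different components.
E F (5): add — endpoints in different components.
E G (13): add — endpoints in different components.
B G (15): skip — B and G already connected.
C F (15): add — endpoints in different components.
D E (16): add — endpoints in different components.
Edges rejected before the tree was complete: 1.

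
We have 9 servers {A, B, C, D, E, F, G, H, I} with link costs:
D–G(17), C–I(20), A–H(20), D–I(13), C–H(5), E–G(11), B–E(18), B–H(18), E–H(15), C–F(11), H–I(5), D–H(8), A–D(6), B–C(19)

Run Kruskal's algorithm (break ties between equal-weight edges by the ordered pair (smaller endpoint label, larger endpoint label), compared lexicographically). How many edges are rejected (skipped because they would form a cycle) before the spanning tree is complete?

2

Kruskal: consider edges lightest-first.
C–H (5): add — endpoints in different components.
H–I (5): add — endpoints in different components.
A–D (6): add — endpoints in different components.
D–H (8): add — endpoints in different components.
C–F (11): add — endpoints in different components.
E–G (11): add — endpoints in different components.
D–I (13): skip — D and I already connected.
E–H (15): add — endpoints in different components.
D–G (17): skip — D and G already connected.
B–E (18): add — endpoints in different components.
Edges rejected before the tree was complete: 2.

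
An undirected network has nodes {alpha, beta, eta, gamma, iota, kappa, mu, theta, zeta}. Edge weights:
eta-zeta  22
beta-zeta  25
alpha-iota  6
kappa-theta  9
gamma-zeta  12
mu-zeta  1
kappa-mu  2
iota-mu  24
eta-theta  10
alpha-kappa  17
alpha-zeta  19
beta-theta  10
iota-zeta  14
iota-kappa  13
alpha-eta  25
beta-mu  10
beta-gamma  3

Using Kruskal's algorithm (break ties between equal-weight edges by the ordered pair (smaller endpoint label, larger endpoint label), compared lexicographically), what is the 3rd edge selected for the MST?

beta-gamma

Kruskal's algorithm — process edges by increasing weight (ties by edge label):
mu-zeta (1): add — endpoints in different components.
kappa-mu (2): add — endpoints in different components.
beta-gamma (3): add — endpoints in different components.
alpha-iota (6): add — endpoints in different components.
kappa-theta (9): add — endpoints in different components.
beta-mu (10): add — endpoints in different components.
beta-theta (10): skip — theta and beta already connected.
eta-theta (10): add — endpoints in different components.
gamma-zeta (12): skip — zeta and gamma already connected.
iota-kappa (13): add — endpoints in different components.
The 3rd edge added is beta-gamma.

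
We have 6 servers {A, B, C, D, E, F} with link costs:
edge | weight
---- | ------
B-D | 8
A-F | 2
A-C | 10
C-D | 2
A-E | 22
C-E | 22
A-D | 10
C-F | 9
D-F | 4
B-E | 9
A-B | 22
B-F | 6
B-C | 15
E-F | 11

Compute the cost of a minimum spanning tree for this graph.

Sort edges by weight, then run Kruskal:
A-F (2): add — endpoints in different components.
C-D (2): add — endpoints in different components.
D-F (4): add — endpoints in different components.
B-F (6): add — endpoints in different components.
B-D (8): skip — B and D already connected.
B-E (9): add — endpoints in different components.
MST edges: A-F, C-D, D-F, B-F, B-E; total weight 2+2+4+6+9 = 23.

23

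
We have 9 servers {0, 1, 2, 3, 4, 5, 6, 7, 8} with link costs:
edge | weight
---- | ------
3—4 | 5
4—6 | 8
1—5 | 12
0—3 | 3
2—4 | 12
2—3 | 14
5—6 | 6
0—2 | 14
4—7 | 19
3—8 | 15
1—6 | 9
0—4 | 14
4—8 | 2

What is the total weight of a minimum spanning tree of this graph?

Prim's algorithm from 4:
Step 1: frontier [4—8 2, 3—4 5, 4—6 8, 2—4 12, 0—4 14, 4—7 19] → take 4—8 (2); add 8.
Step 2: frontier [3—4 5, 4—6 8, 2—4 12, 0—4 14, 4—7 19, 3—8 15] → take 3—4 (5); add 3.
Step 3: frontier [0—3 3, 2—3 14, 4—6 8, 2—4 12, 0—4 14, 4—7 19] → take 0—3 (3); add 0.
Step 4: frontier [0—2 14, 2—3 14, 4—6 8, 2—4 12, 4—7 19] → take 4—6 (8); add 6.
Step 5: frontier [0—2 14, 2—3 14, 2—4 12, 4—7 19, 5—6 6, 1—6 9] → take 5—6 (6); add 5.
Step 6: frontier [0—2 14, 2—3 14, 2—4 12, 4—7 19, 1—5 12, 1—6 9] → take 1—6 (9); add 1.
Step 7: frontier [0—2 14, 2—3 14, 2—4 12, 4—7 19] → take 2—4 (12); add 2.
Step 8: frontier [4—7 19] → take 4—7 (19); add 7.
MST edges: 4—8, 3—4, 0—3, 4—6, 5—6, 1—6, 2—4, 4—7; total weight 2+5+3+8+6+9+12+19 = 64.

64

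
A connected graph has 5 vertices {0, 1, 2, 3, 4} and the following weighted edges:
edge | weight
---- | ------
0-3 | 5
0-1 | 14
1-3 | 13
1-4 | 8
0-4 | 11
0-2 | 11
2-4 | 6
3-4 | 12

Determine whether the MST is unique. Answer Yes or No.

No

Kruskal: consider edges lightest-first.
0-3 (5): add — endpoints in different components.
2-4 (6): add — endpoints in different components.
1-4 (8): add — endpoints in different components.
0-2 (11): add — endpoints in different components.
Non-tree edge 0-4 has weight 11, equal to the heaviest edge on its tree cycle — swapping gives another MST of the same weight. Not unique.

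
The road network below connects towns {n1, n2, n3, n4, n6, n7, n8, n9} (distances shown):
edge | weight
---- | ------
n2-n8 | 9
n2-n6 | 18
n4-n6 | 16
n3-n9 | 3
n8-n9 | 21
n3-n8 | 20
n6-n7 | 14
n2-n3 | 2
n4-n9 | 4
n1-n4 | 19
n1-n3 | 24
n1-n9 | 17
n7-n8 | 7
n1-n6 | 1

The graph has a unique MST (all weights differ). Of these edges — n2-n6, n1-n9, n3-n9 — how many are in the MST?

1

Kruskal's algorithm — process edges by increasing weight (ties by edge label):
n1-n6 (1): add — endpoints in different components.
n2-n3 (2): add — endpoints in different components.
n3-n9 (3): add — endpoints in different components.
n4-n9 (4): add — endpoints in different components.
n7-n8 (7): add — endpoints in different components.
n2-n8 (9): add — endpoints in different components.
n6-n7 (14): add — endpoints in different components.
MST edge set: {n1-n6, n2-n3, n3-n9, n4-n9, n7-n8, n2-n8, n6-n7}.
Of the listed edges, {n3-n9} are in the MST → 1.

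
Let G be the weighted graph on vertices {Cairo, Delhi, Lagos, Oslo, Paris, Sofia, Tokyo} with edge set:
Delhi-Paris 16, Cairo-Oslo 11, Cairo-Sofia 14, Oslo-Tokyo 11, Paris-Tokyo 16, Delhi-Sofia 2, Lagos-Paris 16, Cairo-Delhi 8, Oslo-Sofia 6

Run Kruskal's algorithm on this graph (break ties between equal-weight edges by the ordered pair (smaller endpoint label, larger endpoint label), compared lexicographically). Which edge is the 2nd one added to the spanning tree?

Sort edges by weight, then run Kruskal:
Delhi-Sofia (2): add. Components now {Tokyo} {Oslo} {Paris} {Cairo} {Delhi,Sofia} {Lagos}
Oslo-Sofia (6): add. Components now {Tokyo} {Delhi,Oslo,Sofia} {Paris} {Cairo} {Lagos}
Cairo-Delhi (8): add. Components now {Tokyo} {Cairo,Delhi,Oslo,Sofia} {Paris} {Lagos}
Cairo-Oslo (11): skip — Oslo and Cairo already connected.
Oslo-Tokyo (11): add. Components now {Cairo,Delhi,Oslo,Sofia,Tokyo} {Paris} {Lagos}
Cairo-Sofia (14): skip — Cairo and Sofia already connected.
Delhi-Paris (16): add. Components now {Cairo,Delhi,Oslo,Paris,Sofia,Tokyo} {Lagos}
Lagos-Paris (16): add. Components now {Cairo,Delhi,Lagos,Oslo,Paris,Sofia,Tokyo}
The 2nd edge added is Oslo-Sofia.

Oslo-Sofia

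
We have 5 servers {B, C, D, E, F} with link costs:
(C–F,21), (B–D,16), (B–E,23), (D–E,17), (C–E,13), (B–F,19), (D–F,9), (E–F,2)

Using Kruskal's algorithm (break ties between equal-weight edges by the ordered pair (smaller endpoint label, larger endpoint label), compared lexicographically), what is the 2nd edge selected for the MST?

D-F

Kruskal: consider edges lightest-first.
E–F (2): add — endpoints in different components.
D–F (9): add — endpoints in different components.
C–E (13): add — endpoints in different components.
B–D (16): add — endpoints in different components.
The 2nd edge added is D–F.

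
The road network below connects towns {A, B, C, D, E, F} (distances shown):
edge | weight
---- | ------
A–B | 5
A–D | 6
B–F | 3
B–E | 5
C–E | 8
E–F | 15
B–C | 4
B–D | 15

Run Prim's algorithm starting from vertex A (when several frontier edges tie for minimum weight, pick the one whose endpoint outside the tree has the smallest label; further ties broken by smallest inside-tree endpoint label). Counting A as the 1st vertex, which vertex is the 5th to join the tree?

Grow the tree from A using Prim:
Step 1: frontier [A–B 5, A–D 6] → take A–B (5); add B.
Step 2: frontier [A–D 6, B–F 3, B–C 4, B–E 5, B–D 15] → take B–F (3); add F.
Step 3: frontier [A–D 6, B–C 4, B–E 5, B–D 15, E–F 15] → take B–C (4); add C.
Step 4: frontier [A–D 6, B–E 5, B–D 15, C–E 8, E–F 15] → take B–E (5); add E.
Step 5: frontier [A–D 6, B–D 15] → take A–D (6); add D.
Vertex order: A, B, F, C, E, D. The 5th vertex is E.

E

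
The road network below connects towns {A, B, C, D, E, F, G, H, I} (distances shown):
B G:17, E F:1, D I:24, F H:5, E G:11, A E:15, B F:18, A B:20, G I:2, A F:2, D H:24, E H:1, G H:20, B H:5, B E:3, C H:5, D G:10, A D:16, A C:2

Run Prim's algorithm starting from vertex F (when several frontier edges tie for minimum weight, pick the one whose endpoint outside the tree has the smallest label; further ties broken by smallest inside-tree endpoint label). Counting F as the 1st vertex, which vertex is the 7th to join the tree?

G

Grow the tree from F using Prim:
Step 1: cheapest edge leaving the tree is E F (1); add E.
Step 2: cheapest edge leaving the tree is E H (1); add H.
Step 3: cheapest edge leaving the tree is A F (2); add A.
Step 4: cheapest edge leaving the tree is A C (2); add C.
Step 5: cheapest edge leaving the tree is B E (3); add B.
Step 6: cheapest edge leaving the tree is E G (11); add G.
Step 7: cheapest edge leaving the tree is G I (2); add I.
Step 8: cheapest edge leaving the tree is D G (10); add D.
Vertex order: F, E, H, A, C, B, G, I, D. The 7th vertex is G.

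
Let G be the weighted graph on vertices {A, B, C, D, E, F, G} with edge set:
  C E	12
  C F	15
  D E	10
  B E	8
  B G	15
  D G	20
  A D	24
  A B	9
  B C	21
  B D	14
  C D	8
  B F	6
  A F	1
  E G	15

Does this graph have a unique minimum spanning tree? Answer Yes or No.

No

Kruskal's algorithm — process edges by increasing weight (ties by edge label):
A F (1): add. Components now {A,F} {B} {C} {D} {E} {G}
B F (6): add. Components now {A,B,F} {C} {D} {E} {G}
B E (8): add. Components now {A,B,E,F} {C} {D} {G}
C D (8): add. Components now {A,B,E,F} {C,D} {G}
A B (9): skip — A and B already connected.
D E (10): add. Components now {A,B,C,D,E,F} {G}
C E (12): skip — C and E already connected.
B D (14): skip — B and D already connected.
B G (15): add. Components now {A,B,C,D,E,F,G}
Non-tree edge E G has weight 15, equal to the heaviest edge on its tree cycle — swapping gives another MST of the same weight. Not unique.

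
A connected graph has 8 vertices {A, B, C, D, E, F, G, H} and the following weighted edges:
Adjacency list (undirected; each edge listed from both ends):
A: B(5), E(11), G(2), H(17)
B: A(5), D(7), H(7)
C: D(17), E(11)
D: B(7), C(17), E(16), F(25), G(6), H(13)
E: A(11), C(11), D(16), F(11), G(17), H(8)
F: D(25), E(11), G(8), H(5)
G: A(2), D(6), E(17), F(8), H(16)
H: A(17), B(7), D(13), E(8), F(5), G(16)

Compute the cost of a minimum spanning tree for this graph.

44

Grow the tree from E using Prim:
Step 1: cheapest edge leaving the tree is E H (8); add H.
Step 2: cheapest edge leaving the tree is F H (5); add F.
Step 3: cheapest edge leaving the tree is B H (7); add B.
Step 4: cheapest edge leaving the tree is A B (5); add A.
Step 5: cheapest edge leaving the tree is A G (2); add G.
Step 6: cheapest edge leaving the tree is D G (6); add D.
Step 7: cheapest edge leaving the tree is C E (11); add C.
MST edges: E H, F H, B H, A B, A G, D G, C E; total weight 8+5+7+5+2+6+11 = 44.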